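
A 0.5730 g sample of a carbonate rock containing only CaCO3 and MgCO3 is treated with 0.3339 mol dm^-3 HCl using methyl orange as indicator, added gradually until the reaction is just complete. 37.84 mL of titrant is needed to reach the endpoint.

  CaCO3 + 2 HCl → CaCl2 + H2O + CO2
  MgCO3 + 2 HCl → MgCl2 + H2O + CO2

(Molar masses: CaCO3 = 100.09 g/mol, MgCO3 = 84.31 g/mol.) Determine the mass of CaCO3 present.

n(HCl) = 0.03784 × 0.3339 = 0.01263 mol
Let x = n(CaCO3), y = n(MgCO3).
Titrant: 2x + 2y = 0.01263;  mass: 100.09x + 84.31y = 0.5730
Solving, x = 2.559 × 10^-3 mol, y = 3.758 × 10^-3 mol
mass of CaCO3 = 2.559 × 10^-3 × 100.09 = 0.2561 g

0.2561 g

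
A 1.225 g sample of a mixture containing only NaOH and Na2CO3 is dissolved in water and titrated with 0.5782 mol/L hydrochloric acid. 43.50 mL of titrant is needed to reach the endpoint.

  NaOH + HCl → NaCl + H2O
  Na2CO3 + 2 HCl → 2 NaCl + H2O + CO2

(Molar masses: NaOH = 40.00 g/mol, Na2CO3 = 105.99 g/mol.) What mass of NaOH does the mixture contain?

n(HCl) = 0.04350 × 0.5782 = 0.02515 mol
Let x = n(NaOH), y = n(Na2CO3).
Titrant: 1x + 2y = 0.02515;  mass: 40.00x + 105.99y = 1.225
Solving, x = 8.304 × 10^-3 mol, y = 8.424 × 10^-3 mol
mass of NaOH = 8.304 × 10^-3 × 40.00 = 0.3322 g

0.3322 g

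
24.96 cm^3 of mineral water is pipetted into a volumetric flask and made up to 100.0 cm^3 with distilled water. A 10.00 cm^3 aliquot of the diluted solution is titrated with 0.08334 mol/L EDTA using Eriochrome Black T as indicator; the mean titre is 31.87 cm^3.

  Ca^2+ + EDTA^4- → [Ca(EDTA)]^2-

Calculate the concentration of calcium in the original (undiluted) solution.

1.064 mol/L

n(EDTA) = 0.03187 × 0.08334 = 2.656 × 10^-3 mol
n(Ca2+) in the aliquot = 2.656 × 10^-3 mol (1:1 ratio)
[Ca2+]_dilute = 2.656 × 10^-3 / 0.01000 = 0.2656 mol/L
Dilution factor = 100.0 / 24.96 = 4.006
[Ca2+]_stock = 0.2656 × 4.006 = 1.064 mol/L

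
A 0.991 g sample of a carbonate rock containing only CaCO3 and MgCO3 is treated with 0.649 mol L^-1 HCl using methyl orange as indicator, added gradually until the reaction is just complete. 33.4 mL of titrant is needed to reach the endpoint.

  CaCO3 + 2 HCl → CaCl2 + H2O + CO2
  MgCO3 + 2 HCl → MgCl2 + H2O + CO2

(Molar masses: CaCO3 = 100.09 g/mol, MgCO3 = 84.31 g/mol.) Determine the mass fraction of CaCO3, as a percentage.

n(HCl) = 0.0334 × 0.649 = 0.0217 mol
Let x = n(CaCO3), y = n(MgCO3).
Titrant: 2x + 2y = 0.0217;  mass: 100.09x + 84.31y = 0.991
Solving, x = 4.89 × 10^-3 mol, y = 5.94 × 10^-3 mol
mass of CaCO3 = 4.89 × 10^-3 × 100.09 = 0.490 g
% CaCO3 = 0.490 / 0.991 × 100 = 49.4 %

49.4 %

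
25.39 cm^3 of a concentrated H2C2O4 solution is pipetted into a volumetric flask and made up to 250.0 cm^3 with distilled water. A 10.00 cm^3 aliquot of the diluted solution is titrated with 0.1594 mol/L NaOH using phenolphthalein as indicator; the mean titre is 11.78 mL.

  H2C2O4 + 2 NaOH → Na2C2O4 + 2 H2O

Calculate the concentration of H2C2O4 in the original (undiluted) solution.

n(NaOH) = 0.01178 × 0.1594 = 1.878 × 10^-3 mol
From the 1:2 ratio, n(H2C2O4) in the aliquot = 1/2 × 1.878 × 10^-3 = 9.389 × 10^-4 mol
[H2C2O4]_dilute = 9.389 × 10^-4 / 0.01000 = 0.09389 mol/L
Dilution factor = 250.0 / 25.39 = 9.846
[H2C2O4]_stock = 0.09389 × 9.846 = 0.9244 mol/L

0.9244 mol/L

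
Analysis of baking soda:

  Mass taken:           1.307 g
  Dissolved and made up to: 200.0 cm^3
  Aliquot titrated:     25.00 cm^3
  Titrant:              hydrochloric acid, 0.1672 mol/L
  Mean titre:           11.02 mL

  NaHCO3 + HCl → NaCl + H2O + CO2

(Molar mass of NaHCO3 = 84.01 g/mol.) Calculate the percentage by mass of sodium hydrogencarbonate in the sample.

94.75 %

n(HCl) per titration = 0.01102 × 0.1672 = 1.843 × 10^-3 mol
n(NaHCO3) in each aliquot = 1.843 × 10^-3 mol (1:1 ratio)
n(NaHCO3) in the whole flask = 1.843 × 10^-3 × 200.0/25.00 = 0.01474 mol
mass of NaHCO3 = 0.01474 × 84.01 = 1.238 g
% NaHCO3 = 1.238 / 1.307 × 100 = 94.75 %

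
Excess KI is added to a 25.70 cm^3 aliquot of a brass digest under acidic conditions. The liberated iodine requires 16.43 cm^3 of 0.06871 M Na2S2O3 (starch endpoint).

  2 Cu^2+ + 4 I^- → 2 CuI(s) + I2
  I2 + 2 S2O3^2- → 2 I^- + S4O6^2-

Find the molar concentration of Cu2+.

0.04393 M

n(S2O3^2-) = 0.01643 × 0.06871 = 1.129 × 10^-3 mol
n(I2) = n(S2O3^2-)/2 = 5.645 × 10^-4 mol
From the 2:1 ratio, n(Cu2+) in the aliquot = 2/1 × 5.645 × 10^-4 = 1.129 × 10^-3 mol
[Cu2+] = 1.129 × 10^-3 / 0.02570 = 0.04393 mol/L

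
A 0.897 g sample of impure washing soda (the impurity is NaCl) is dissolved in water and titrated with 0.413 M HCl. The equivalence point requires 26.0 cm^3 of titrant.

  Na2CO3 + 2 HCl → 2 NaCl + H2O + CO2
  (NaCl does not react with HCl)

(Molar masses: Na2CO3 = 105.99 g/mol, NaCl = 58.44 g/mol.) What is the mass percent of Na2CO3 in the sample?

n(HCl) = 0.0260 × 0.413 = 0.0107 mol
Let x = n(Na2CO3), y = n(NaCl).
Titrant: 2x = 0.0107;  mass: 105.99x + 58.44y = 0.897
Solving, x = 5.37 × 10^-3 mol, y = 5.61 × 10^-3 mol
mass of Na2CO3 = 5.37 × 10^-3 × 105.99 = 0.569 g
% Na2CO3 = 0.569 / 0.897 × 100 = 63.4 %

63.4 %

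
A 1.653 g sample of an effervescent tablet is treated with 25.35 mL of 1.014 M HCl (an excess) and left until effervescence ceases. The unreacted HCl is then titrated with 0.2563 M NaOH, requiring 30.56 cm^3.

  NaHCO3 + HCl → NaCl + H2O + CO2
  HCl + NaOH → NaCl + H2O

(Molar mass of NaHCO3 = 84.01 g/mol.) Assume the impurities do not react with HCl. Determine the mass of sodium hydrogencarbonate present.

n(HCl) added = 0.02535 × 1.014 = 0.02570 mol
n(NaOH) used in back-titration = 0.03056 × 0.2563 = 7.833 × 10^-3 mol
n(HCl) left over = 7.833 × 10^-3 mol (1:1 ratio)
n(HCl) consumed by analyte = 0.02570 − 7.833 × 10^-3 = 0.01787 mol
n(NaHCO3) = 0.01787 mol (1:1 ratio)
mass of NaHCO3 = 0.01787 × 84.01 = 1.501 g

1.501 g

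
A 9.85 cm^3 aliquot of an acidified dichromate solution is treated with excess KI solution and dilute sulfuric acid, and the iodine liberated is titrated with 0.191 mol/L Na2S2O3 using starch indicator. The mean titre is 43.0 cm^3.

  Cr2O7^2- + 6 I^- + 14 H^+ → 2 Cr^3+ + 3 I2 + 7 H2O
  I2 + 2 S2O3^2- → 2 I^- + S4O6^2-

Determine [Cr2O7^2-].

0.139 mol/L

n(S2O3^2-) = 0.0430 × 0.191 = 8.21 × 10^-3 mol
n(I2) = n(S2O3^2-)/2 = 4.11 × 10^-3 mol
From the 1:3 ratio, n(Cr2O7^2-) in the aliquot = 1/3 × 4.11 × 10^-3 = 1.37 × 10^-3 mol
[Cr2O7^2-] = 1.37 × 10^-3 / 0.00985 = 0.139 mol/L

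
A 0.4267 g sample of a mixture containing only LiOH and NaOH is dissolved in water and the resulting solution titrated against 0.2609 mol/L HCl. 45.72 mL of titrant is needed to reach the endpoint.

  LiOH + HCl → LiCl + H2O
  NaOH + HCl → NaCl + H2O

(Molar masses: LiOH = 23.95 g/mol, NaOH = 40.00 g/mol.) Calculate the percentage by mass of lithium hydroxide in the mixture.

n(HCl) = 0.04572 × 0.2609 = 0.01193 mol
Let x = n(LiOH), y = n(NaOH).
Titrant: 1x + 1y = 0.01193;  mass: 23.95x + 40.00y = 0.4267
Solving, x = 3.142 × 10^-3 mol, y = 8.786 × 10^-3 mol
mass of LiOH = 3.142 × 10^-3 × 23.95 = 0.07526 g
% LiOH = 0.07526 / 0.4267 × 100 = 17.64 %

17.64 %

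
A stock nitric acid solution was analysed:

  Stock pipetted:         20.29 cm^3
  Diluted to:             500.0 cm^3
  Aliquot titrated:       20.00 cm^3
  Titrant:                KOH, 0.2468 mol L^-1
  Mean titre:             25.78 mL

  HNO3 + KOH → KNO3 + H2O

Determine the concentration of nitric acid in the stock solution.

n(KOH) = 0.02578 × 0.2468 = 6.363 × 10^-3 mol
n(HNO3) in the aliquot = 6.363 × 10^-3 mol (1:1 ratio)
[HNO3]_dilute = 6.363 × 10^-3 / 0.02000 = 0.3181 mol/L
Dilution factor = 500.0 / 20.29 = 24.64
[HNO3]_stock = 0.3181 × 24.64 = 7.839 mol/L

7.839 mol/L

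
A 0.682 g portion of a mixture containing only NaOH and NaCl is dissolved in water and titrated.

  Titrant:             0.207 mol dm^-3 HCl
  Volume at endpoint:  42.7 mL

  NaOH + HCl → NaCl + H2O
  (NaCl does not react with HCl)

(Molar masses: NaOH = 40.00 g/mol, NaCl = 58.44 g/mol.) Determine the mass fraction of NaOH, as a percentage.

n(HCl) = 0.0427 × 0.207 = 8.84 × 10^-3 mol
Let x = n(NaOH), y = n(NaCl).
Titrant: 1x = 8.84 × 10^-3;  mass: 40.00x + 58.44y = 0.682
Solving, x = 8.84 × 10^-3 mol, y = 5.62 × 10^-3 mol
mass of NaOH = 8.84 × 10^-3 × 40.00 = 0.354 g
% NaOH = 0.354 / 0.682 × 100 = 51.8 %

51.8 %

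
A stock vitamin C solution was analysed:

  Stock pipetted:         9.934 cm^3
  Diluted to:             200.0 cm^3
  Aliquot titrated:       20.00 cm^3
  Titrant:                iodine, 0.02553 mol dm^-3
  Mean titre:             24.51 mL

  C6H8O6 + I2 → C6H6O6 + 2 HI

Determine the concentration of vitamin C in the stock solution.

0.6299 mol/L

n(I2) = 0.02451 × 0.02553 = 6.257 × 10^-4 mol
n(C6H8O6) in the aliquot = 6.257 × 10^-4 mol (1:1 ratio)
[C6H8O6]_dilute = 6.257 × 10^-4 / 0.02000 = 0.03129 mol/L
Dilution factor = 200.0 / 9.934 = 20.13
[C6H8O6]_stock = 0.03129 × 20.13 = 0.6299 mol/L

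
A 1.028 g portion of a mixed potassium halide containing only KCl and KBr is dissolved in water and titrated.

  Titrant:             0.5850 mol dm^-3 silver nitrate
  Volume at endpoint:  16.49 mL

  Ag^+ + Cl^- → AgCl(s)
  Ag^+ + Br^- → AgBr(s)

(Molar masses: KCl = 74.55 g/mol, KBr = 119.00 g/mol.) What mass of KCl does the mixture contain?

n(AgNO3) = 0.01649 × 0.5850 = 9.647 × 10^-3 mol
Let x = n(KCl), y = n(KBr).
Titrant: 1x + 1y = 9.647 × 10^-3;  mass: 74.55x + 119.00y = 1.028
Solving, x = 2.699 × 10^-3 mol, y = 6.948 × 10^-3 mol
mass of KCl = 2.699 × 10^-3 × 74.55 = 0.2012 g

0.2012 g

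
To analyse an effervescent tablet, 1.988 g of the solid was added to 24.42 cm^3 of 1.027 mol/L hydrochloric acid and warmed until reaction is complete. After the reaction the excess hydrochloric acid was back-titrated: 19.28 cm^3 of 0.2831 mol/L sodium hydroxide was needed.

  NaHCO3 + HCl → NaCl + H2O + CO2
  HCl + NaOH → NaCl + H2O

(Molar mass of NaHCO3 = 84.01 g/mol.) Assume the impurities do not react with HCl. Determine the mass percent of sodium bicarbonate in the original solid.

82.92 %

n(HCl) added = 0.02442 × 1.027 = 0.02508 mol
n(NaOH) used in back-titration = 0.01928 × 0.2831 = 5.458 × 10^-3 mol
n(HCl) left over = 5.458 × 10^-3 mol (1:1 ratio)
n(HCl) consumed by analyte = 0.02508 − 5.458 × 10^-3 = 0.01962 mol
n(NaHCO3) = 0.01962 mol (1:1 ratio)
mass of NaHCO3 = 0.01962 × 84.01 = 1.648 g
% NaHCO3 = 1.648 / 1.988 × 100 = 82.92 %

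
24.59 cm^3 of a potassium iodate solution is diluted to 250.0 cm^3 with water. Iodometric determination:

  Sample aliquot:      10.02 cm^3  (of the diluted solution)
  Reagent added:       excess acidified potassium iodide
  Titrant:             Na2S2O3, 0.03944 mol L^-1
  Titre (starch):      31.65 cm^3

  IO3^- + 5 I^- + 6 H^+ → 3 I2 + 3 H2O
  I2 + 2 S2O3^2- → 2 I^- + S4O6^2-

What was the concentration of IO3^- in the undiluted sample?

0.2111 mol/L

n(S2O3^2-) = 0.03165 × 0.03944 = 1.248 × 10^-3 mol
n(I2) = n(S2O3^2-)/2 = 6.241 × 10^-4 mol
From the 1:3 ratio, n(IO3^-) in the aliquot = 1/3 × 6.241 × 10^-4 = 2.080 × 10^-4 mol
[IO3^-]_dilute = 2.080 × 10^-4 / 0.01002 = 0.02076 mol/L
[IO3^-]_original = 0.02076 × 250.0/24.59 = 0.2111 mol/L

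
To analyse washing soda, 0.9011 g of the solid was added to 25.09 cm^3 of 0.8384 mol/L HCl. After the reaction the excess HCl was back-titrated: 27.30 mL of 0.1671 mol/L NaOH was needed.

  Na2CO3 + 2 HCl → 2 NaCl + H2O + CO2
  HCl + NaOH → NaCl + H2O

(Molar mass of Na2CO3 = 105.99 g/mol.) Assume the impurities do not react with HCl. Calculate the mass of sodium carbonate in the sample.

0.8730 g

n(HCl) added = 0.02509 × 0.8384 = 0.02104 mol
n(NaOH) used in back-titration = 0.02730 × 0.1671 = 4.562 × 10^-3 mol
n(HCl) left over = 4.562 × 10^-3 mol (1:1 ratio)
n(HCl) consumed by analyte = 0.02104 − 4.562 × 10^-3 = 0.01647 mol
From the 1:2 ratio, n(Na2CO3) = 1/2 × 0.01647 = 8.237 × 10^-3 mol
mass of Na2CO3 = 8.237 × 10^-3 × 105.99 = 0.8730 g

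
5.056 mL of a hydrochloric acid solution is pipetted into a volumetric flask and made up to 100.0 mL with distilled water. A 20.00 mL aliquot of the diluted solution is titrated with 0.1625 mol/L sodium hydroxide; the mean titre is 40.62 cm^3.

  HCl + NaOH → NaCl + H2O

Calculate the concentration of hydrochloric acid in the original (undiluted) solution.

n(NaOH) = 0.04062 × 0.1625 = 6.601 × 10^-3 mol
n(HCl) in the aliquot = 6.601 × 10^-3 mol (1:1 ratio)
[HCl]_dilute = 6.601 × 10^-3 / 0.02000 = 0.3300 mol/L
Dilution factor = 100.0 / 5.056 = 19.78
[HCl]_stock = 0.3300 × 19.78 = 6.528 mol/L

6.528 mol/L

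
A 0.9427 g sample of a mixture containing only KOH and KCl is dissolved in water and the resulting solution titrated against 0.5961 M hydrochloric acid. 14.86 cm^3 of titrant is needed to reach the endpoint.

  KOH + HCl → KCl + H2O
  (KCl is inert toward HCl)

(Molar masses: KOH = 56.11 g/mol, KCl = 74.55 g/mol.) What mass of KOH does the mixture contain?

n(HCl) = 0.01486 × 0.5961 = 8.858 × 10^-3 mol
Let x = n(KOH), y = n(KCl).
Titrant: 1x = 8.858 × 10^-3;  mass: 56.11x + 74.55y = 0.9427
Solving, x = 8.858 × 10^-3 mol, y = 5.978 × 10^-3 mol
mass of KOH = 8.858 × 10^-3 × 56.11 = 0.4970 g

0.4970 g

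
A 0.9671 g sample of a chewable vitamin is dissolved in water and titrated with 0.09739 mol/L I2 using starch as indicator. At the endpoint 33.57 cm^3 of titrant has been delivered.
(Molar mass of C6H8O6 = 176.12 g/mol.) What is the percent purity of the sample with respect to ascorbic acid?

59.54 %

C6H8O6 + I2 → C6H6O6 + 2 HI
n(I2) = 0.03357 L × 0.09739 mol/L = 3.269 × 10^-3 mol
n(C6H8O6) = 3.269 × 10^-3 mol (1:1 ratio)
mass of C6H8O6 = 3.269 × 10^-3 × 176.12 g/mol = 0.5758 g
% C6H8O6 = 0.5758 / 0.9671 × 100 = 59.54 %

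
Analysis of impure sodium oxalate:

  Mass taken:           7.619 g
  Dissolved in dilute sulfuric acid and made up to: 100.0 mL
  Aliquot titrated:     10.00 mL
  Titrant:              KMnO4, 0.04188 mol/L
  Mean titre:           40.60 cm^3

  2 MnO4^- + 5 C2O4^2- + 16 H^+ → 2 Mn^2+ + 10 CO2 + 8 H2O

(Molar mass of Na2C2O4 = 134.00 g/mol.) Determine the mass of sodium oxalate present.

5.696 g

n(KMnO4) per titration = 0.04060 × 0.04188 = 1.700 × 10^-3 mol
From the 5:2 ratio, n(Na2C2O4) in each aliquot = 5/2 × 1.700 × 10^-3 = 4.251 × 10^-3 mol
n(Na2C2O4) in the whole flask = 4.251 × 10^-3 × 100.0/10.00 = 0.04251 mol
mass of Na2C2O4 = 0.04251 × 134.00 = 5.696 g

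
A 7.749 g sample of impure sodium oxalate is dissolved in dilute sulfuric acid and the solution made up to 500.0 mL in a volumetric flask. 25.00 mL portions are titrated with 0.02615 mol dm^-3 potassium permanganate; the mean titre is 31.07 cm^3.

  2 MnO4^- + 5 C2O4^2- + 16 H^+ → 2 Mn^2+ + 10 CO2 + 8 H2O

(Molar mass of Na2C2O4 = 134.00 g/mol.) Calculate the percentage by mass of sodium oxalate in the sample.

n(KMnO4) per titration = 0.03107 × 0.02615 = 8.125 × 10^-4 mol
From the 5:2 ratio, n(Na2C2O4) in each aliquot = 5/2 × 8.125 × 10^-4 = 2.031 × 10^-3 mol
n(Na2C2O4) in the whole flask = 2.031 × 10^-3 × 500.0/25.00 = 0.04062 mol
mass of Na2C2O4 = 0.04062 × 134.00 = 5.444 g
% Na2C2O4 = 5.444 / 7.749 × 100 = 70.25 %

70.25 %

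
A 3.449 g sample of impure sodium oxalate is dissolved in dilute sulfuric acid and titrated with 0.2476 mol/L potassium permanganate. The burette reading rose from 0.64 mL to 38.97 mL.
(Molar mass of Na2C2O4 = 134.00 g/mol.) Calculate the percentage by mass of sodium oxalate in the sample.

2 MnO4^- + 5 C2O4^2- + 16 H^+ → 2 Mn^2+ + 10 CO2 + 8 H2O
n(KMnO4) = 0.03833 L × 0.2476 mol/L = 9.491 × 10^-3 mol
From the 5:2 ratio, n(Na2C2O4) = 5/2 × 9.491 × 10^-3 = 0.02373 mol
mass of Na2C2O4 = 0.02373 × 134.00 g/mol = 3.179 g
% Na2C2O4 = 3.179 / 3.449 × 100 = 92.18 %

92.18 %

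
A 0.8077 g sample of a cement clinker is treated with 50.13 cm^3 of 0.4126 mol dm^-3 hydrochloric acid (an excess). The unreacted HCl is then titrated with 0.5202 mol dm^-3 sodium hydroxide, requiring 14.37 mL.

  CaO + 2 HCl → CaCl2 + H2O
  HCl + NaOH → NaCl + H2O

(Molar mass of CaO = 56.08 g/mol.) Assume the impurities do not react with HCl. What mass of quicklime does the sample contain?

0.3704 g

n(HCl) added = 0.05013 × 0.4126 = 0.02068 mol
n(NaOH) used in back-titration = 0.01437 × 0.5202 = 7.475 × 10^-3 mol
n(HCl) left over = 7.475 × 10^-3 mol (1:1 ratio)
n(HCl) consumed by analyte = 0.02068 − 7.475 × 10^-3 = 0.01321 mol
From the 1:2 ratio, n(CaO) = 1/2 × 0.01321 = 6.604 × 10^-3 mol
mass of CaO = 6.604 × 10^-3 × 56.08 = 0.3704 g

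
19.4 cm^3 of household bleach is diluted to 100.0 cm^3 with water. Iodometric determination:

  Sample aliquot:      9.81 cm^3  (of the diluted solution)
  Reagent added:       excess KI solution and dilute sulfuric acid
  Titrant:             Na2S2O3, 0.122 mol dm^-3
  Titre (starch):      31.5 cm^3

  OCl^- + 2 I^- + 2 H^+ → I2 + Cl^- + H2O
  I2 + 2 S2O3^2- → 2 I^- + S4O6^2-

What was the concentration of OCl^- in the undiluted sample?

1.01 mol/L

n(S2O3^2-) = 0.0315 × 0.122 = 3.84 × 10^-3 mol
n(I2) = n(S2O3^2-)/2 = 1.92 × 10^-3 mol
n(OCl^-) in the aliquot = 1.92 × 10^-3 mol (1:1 ratio)
[OCl^-]_dilute = 1.92 × 10^-3 / 0.00981 = 0.196 mol/L
[OCl^-]_original = 0.196 × 100.0/19.4 = 1.01 mol/L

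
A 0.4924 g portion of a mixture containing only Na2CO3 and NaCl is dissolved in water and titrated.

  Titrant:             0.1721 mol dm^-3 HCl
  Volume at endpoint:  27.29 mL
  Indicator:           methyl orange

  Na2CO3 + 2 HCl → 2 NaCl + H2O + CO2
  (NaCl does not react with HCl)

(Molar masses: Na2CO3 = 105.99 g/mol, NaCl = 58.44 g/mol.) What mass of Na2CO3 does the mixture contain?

0.2489 g

n(HCl) = 0.02729 × 0.1721 = 4.697 × 10^-3 mol
Let x = n(Na2CO3), y = n(NaCl).
Titrant: 2x = 4.697 × 10^-3;  mass: 105.99x + 58.44y = 0.4924
Solving, x = 2.348 × 10^-3 mol, y = 4.167 × 10^-3 mol
mass of Na2CO3 = 2.348 × 10^-3 × 105.99 = 0.2489 g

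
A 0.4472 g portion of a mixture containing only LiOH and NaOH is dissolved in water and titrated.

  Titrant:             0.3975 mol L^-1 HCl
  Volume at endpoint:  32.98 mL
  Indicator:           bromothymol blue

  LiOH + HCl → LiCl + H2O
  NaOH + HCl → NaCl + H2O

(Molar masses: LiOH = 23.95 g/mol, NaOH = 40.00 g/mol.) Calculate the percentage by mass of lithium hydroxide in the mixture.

25.75 %

n(HCl) = 0.03298 × 0.3975 = 0.01311 mol
Let x = n(LiOH), y = n(NaOH).
Titrant: 1x + 1y = 0.01311;  mass: 23.95x + 40.00y = 0.4472
Solving, x = 4.809 × 10^-3 mol, y = 8.301 × 10^-3 mol
mass of LiOH = 4.809 × 10^-3 × 23.95 = 0.1152 g
% LiOH = 0.1152 / 0.4472 × 100 = 25.75 %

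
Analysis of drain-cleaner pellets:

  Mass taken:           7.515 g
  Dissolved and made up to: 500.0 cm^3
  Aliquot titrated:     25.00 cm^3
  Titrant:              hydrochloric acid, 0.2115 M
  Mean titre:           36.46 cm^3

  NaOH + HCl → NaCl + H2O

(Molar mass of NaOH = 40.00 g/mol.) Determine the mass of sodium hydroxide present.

n(HCl) per titration = 0.03646 × 0.2115 = 7.711 × 10^-3 mol
n(NaOH) in each aliquot = 7.711 × 10^-3 mol (1:1 ratio)
n(NaOH) in the whole flask = 7.711 × 10^-3 × 500.0/25.00 = 0.1542 mol
mass of NaOH = 0.1542 × 40.00 = 6.169 g

6.169 g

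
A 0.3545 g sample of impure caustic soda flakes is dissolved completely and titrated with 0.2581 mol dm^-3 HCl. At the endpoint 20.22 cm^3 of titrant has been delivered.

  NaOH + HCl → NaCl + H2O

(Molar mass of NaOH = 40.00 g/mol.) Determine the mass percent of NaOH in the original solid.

n(HCl) = 0.02022 L × 0.2581 mol/L = 5.219 × 10^-3 mol
n(NaOH) = 5.219 × 10^-3 mol (1:1 ratio)
mass of NaOH = 5.219 × 10^-3 × 40.00 g/mol = 0.2088 g
% NaOH = 0.2088 / 0.3545 × 100 = 58.89 %

58.89 %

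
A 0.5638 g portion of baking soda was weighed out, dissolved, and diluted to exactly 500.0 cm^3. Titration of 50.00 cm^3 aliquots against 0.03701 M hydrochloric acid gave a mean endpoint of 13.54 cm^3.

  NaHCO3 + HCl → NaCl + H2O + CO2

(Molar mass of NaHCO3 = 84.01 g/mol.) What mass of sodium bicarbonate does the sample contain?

n(HCl) per titration = 0.01354 × 0.03701 = 5.011 × 10^-4 mol
n(NaHCO3) in each aliquot = 5.011 × 10^-4 mol (1:1 ratio)
n(NaHCO3) in the whole flask = 5.011 × 10^-4 × 500.0/50.00 = 5.011 × 10^-3 mol
mass of NaHCO3 = 5.011 × 10^-3 × 84.01 = 0.4210 g

0.4210 g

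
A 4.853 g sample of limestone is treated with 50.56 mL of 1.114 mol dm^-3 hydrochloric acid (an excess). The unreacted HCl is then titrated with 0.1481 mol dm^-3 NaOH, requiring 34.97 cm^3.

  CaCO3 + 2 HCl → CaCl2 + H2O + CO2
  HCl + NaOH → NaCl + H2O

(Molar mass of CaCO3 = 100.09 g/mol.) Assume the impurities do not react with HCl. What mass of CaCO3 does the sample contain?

2.560 g

n(HCl) added = 0.05056 × 1.114 = 0.05632 mol
n(NaOH) used in back-titration = 0.03497 × 0.1481 = 5.179 × 10^-3 mol
n(HCl) left over = 5.179 × 10^-3 mol (1:1 ratio)
n(HCl) consumed by analyte = 0.05632 − 5.179 × 10^-3 = 0.05114 mol
From the 1:2 ratio, n(CaCO3) = 1/2 × 0.05114 = 0.02557 mol
mass of CaCO3 = 0.02557 × 100.09 = 2.560 g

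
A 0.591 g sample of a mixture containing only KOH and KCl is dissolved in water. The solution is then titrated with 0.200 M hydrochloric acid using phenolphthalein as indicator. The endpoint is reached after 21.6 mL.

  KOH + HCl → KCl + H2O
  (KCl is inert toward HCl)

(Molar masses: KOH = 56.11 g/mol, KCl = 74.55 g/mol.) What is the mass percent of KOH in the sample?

41.0 %

n(HCl) = 0.0216 × 0.200 = 4.32 × 10^-3 mol
Let x = n(KOH), y = n(KCl).
Titrant: 1x = 4.32 × 10^-3;  mass: 56.11x + 74.55y = 0.591
Solving, x = 4.32 × 10^-3 mol, y = 4.68 × 10^-3 mol
mass of KOH = 4.32 × 10^-3 × 56.11 = 0.242 g
% KOH = 0.242 / 0.591 × 100 = 41.0 %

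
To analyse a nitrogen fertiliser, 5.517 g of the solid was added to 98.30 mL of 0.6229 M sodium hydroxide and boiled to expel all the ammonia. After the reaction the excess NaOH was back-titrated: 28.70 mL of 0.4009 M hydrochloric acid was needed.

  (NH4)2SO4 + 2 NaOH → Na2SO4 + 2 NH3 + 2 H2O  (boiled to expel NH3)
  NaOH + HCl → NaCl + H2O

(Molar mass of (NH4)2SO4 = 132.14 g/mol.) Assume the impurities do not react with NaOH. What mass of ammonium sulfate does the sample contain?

n(NaOH) added = 0.09830 × 0.6229 = 0.06123 mol
n(HCl) used in back-titration = 0.02870 × 0.4009 = 0.01151 mol
n(NaOH) left over = 0.01151 mol (1:1 ratio)
n(NaOH) consumed by analyte = 0.06123 − 0.01151 = 0.04973 mol
From the 1:2 ratio, n((NH4)2SO4) = 1/2 × 0.04973 = 0.02486 mol
mass of (NH4)2SO4 = 0.02486 × 132.14 = 3.285 g

3.285 g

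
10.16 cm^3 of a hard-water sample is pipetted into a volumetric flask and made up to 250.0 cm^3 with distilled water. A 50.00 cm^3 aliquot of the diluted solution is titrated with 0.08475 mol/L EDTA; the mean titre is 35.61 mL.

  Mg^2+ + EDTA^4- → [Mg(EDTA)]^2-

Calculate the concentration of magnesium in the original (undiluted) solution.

1.485 mol/L

n(EDTA) = 0.03561 × 0.08475 = 3.018 × 10^-3 mol
n(Mg2+) in the aliquot = 3.018 × 10^-3 mol (1:1 ratio)
[Mg2+]_dilute = 3.018 × 10^-3 / 0.05000 = 0.06036 mol/L
Dilution factor = 250.0 / 10.16 = 24.61
[Mg2+]_stock = 0.06036 × 24.61 = 1.485 mol/L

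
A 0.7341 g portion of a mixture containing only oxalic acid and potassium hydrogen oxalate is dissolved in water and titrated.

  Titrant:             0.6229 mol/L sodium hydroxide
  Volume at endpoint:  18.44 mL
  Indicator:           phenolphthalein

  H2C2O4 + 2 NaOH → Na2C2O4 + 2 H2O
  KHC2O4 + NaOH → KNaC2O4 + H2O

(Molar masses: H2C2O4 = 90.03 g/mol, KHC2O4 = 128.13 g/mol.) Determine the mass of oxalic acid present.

n(NaOH) = 0.01844 × 0.6229 = 0.01149 mol
Let x = n(H2C2O4), y = n(KHC2O4).
Titrant: 2x + 1y = 0.01149;  mass: 90.03x + 128.13y = 0.7341
Solving, x = 4.437 × 10^-3 mol, y = 2.611 × 10^-3 mol
mass of H2C2O4 = 4.437 × 10^-3 × 90.03 = 0.3995 g

0.3995 g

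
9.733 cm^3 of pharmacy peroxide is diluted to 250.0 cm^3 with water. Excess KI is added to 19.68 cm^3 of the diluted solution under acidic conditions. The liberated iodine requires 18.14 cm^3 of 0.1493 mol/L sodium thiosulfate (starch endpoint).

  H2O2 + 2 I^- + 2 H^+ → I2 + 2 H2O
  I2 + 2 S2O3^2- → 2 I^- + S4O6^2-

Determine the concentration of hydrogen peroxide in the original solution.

1.767 mol/L

n(S2O3^2-) = 0.01814 × 0.1493 = 2.708 × 10^-3 mol
n(I2) = n(S2O3^2-)/2 = 1.354 × 10^-3 mol
n(H2O2) in the aliquot = 1.354 × 10^-3 mol (1:1 ratio)
[H2O2]_dilute = 1.354 × 10^-3 / 0.01968 = 0.06881 mol/L
[H2O2]_original = 0.06881 × 250.0/9.733 = 1.767 mol/L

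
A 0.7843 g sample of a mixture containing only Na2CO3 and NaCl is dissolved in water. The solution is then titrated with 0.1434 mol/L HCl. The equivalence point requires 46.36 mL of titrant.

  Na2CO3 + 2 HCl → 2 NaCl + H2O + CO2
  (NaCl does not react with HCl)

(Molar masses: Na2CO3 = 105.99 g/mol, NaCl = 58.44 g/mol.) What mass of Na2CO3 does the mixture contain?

n(HCl) = 0.04636 × 0.1434 = 6.648 × 10^-3 mol
Let x = n(Na2CO3), y = n(NaCl).
Titrant: 2x = 6.648 × 10^-3;  mass: 105.99x + 58.44y = 0.7843
Solving, x = 3.324 × 10^-3 mol, y = 7.392 × 10^-3 mol
mass of Na2CO3 = 3.324 × 10^-3 × 105.99 = 0.3523 g

0.3523 g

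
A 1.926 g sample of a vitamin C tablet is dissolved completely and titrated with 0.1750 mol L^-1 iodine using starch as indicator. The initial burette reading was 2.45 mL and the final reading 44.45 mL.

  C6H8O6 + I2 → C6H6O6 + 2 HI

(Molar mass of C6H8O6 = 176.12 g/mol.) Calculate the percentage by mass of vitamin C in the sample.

n(I2) = 0.04200 L × 0.1750 mol/L = 7.350 × 10^-3 mol
n(C6H8O6) = 7.350 × 10^-3 mol (1:1 ratio)
mass of C6H8O6 = 7.350 × 10^-3 × 176.12 g/mol = 1.294 g
% C6H8O6 = 1.294 / 1.926 × 100 = 67.21 %

67.21 %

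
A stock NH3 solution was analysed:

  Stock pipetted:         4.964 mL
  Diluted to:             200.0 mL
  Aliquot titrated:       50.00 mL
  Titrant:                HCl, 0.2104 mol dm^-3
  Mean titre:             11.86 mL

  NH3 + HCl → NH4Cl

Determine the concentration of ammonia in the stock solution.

n(HCl) = 0.01186 × 0.2104 = 2.495 × 10^-3 mol
n(NH3) in the aliquot = 2.495 × 10^-3 mol (1:1 ratio)
[NH3]_dilute = 2.495 × 10^-3 / 0.05000 = 0.04991 mol/L
Dilution factor = 200.0 / 4.964 = 40.29
[NH3]_stock = 0.04991 × 40.29 = 2.011 mol/L

2.011 mol/L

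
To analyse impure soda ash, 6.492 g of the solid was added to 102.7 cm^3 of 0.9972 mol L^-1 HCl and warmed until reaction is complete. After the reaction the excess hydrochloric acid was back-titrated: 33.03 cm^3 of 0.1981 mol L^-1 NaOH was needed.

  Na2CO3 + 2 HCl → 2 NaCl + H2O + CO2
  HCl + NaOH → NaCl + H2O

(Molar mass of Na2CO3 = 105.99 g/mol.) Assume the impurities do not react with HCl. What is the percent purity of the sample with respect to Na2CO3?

78.26 %

n(HCl) added = 0.1027 × 0.9972 = 0.1024 mol
n(NaOH) used in back-titration = 0.03303 × 0.1981 = 6.543 × 10^-3 mol
n(HCl) left over = 6.543 × 10^-3 mol (1:1 ratio)
n(HCl) consumed by analyte = 0.1024 − 6.543 × 10^-3 = 0.09587 mol
From the 1:2 ratio, n(Na2CO3) = 1/2 × 0.09587 = 0.04793 mol
mass of Na2CO3 = 0.04793 × 105.99 = 5.081 g
% Na2CO3 = 5.081 / 6.492 × 100 = 78.26 %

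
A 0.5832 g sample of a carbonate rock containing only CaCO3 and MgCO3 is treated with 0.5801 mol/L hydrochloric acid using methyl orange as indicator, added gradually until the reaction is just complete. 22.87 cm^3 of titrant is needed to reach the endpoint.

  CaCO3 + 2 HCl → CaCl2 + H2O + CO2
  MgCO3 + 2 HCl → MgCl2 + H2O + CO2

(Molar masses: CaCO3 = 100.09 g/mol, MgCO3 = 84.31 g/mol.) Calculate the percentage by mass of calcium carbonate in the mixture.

26.03 %

n(HCl) = 0.02287 × 0.5801 = 0.01327 mol
Let x = n(CaCO3), y = n(MgCO3).
Titrant: 2x + 2y = 0.01327;  mass: 100.09x + 84.31y = 0.5832
Solving, x = 1.517 × 10^-3 mol, y = 5.117 × 10^-3 mol
mass of CaCO3 = 1.517 × 10^-3 × 100.09 = 0.1518 g
% CaCO3 = 0.1518 / 0.5832 × 100 = 26.03 %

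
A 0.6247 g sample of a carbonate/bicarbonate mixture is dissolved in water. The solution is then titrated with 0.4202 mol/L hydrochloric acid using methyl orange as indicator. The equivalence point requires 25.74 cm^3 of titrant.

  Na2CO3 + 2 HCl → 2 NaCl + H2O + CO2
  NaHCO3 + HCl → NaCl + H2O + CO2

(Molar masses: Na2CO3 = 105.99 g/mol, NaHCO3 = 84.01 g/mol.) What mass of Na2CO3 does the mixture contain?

0.4852 g

n(HCl) = 0.02574 × 0.4202 = 0.01082 mol
Let x = n(Na2CO3), y = n(NaHCO3).
Titrant: 2x + 1y = 0.01082;  mass: 105.99x + 84.01y = 0.6247
Solving, x = 4.578 × 10^-3 mol, y = 1.661 × 10^-3 mol
mass of Na2CO3 = 4.578 × 10^-3 × 105.99 = 0.4852 g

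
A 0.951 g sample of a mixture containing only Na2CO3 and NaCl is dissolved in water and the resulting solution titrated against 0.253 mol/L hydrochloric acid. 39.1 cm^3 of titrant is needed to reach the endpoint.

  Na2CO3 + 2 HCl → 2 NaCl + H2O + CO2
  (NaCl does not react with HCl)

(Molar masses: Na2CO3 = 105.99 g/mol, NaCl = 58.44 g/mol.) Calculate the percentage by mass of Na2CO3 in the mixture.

n(HCl) = 0.0391 × 0.253 = 9.89 × 10^-3 mol
Let x = n(Na2CO3), y = n(NaCl).
Titrant: 2x = 9.89 × 10^-3;  mass: 105.99x + 58.44y = 0.951
Solving, x = 4.95 × 10^-3 mol, y = 7.30 × 10^-3 mol
mass of Na2CO3 = 4.95 × 10^-3 × 105.99 = 0.524 g
% Na2CO3 = 0.524 / 0.951 × 100 = 55.1 %

55.1 %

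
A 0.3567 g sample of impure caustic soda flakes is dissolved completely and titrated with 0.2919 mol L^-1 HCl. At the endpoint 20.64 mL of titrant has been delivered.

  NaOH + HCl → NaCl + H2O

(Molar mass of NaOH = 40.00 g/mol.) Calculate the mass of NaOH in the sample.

0.2410 g

n(HCl) = 0.02064 L × 0.2919 mol/L = 6.025 × 10^-3 mol
n(NaOH) = 6.025 × 10^-3 mol (1:1 ratio)
mass of NaOH = 6.025 × 10^-3 × 40.00 g/mol = 0.2410 g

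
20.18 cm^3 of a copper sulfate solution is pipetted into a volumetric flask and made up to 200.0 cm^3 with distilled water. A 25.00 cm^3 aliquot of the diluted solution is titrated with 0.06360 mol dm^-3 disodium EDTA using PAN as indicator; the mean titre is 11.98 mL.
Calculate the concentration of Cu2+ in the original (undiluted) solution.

0.3021 mol/L

Cu^2+ + EDTA^4- → [Cu(EDTA)]^2-
n(EDTA) = 0.01198 × 0.06360 = 7.619 × 10^-4 mol
n(Cu2+) in the aliquot = 7.619 × 10^-4 mol (1:1 ratio)
[Cu2+]_dilute = 7.619 × 10^-4 / 0.02500 = 0.03048 mol/L
Dilution factor = 200.0 / 20.18 = 9.911
[Cu2+]_stock = 0.03048 × 9.911 = 0.3021 mol/L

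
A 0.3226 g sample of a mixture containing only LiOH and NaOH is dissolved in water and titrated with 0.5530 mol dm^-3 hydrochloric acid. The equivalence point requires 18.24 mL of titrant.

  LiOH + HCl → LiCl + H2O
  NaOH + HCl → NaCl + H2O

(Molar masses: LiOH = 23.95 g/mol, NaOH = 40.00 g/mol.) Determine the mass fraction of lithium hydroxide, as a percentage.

n(HCl) = 0.01824 × 0.5530 = 0.01009 mol
Let x = n(LiOH), y = n(NaOH).
Titrant: 1x + 1y = 0.01009;  mass: 23.95x + 40.00y = 0.3226
Solving, x = 5.039 × 10^-3 mol, y = 5.048 × 10^-3 mol
mass of LiOH = 5.039 × 10^-3 × 23.95 = 0.1207 g
% LiOH = 0.1207 / 0.3226 × 100 = 37.41 %

37.41 %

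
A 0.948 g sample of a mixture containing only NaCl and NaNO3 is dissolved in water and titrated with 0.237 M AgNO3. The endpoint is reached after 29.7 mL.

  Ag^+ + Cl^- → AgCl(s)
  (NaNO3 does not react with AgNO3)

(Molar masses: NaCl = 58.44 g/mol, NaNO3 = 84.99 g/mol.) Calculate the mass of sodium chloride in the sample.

0.411 g

n(AgNO3) = 0.0297 × 0.237 = 7.04 × 10^-3 mol
Let x = n(NaCl), y = n(NaNO3).
Titrant: 1x = 7.04 × 10^-3;  mass: 58.44x + 84.99y = 0.948
Solving, x = 7.04 × 10^-3 mol, y = 6.31 × 10^-3 mol
mass of NaCl = 7.04 × 10^-3 × 58.44 = 0.411 g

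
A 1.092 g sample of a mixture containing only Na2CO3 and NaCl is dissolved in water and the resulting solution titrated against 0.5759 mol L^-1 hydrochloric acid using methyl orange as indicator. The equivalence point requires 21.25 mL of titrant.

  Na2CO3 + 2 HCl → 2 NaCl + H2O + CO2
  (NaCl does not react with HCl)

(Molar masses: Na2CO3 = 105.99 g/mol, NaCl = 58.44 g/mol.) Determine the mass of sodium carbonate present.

n(HCl) = 0.02125 × 0.5759 = 0.01224 mol
Let x = n(Na2CO3), y = n(NaCl).
Titrant: 2x = 0.01224;  mass: 105.99x + 58.44y = 1.092
Solving, x = 6.119 × 10^-3 mol, y = 7.588 × 10^-3 mol
mass of Na2CO3 = 6.119 × 10^-3 × 105.99 = 0.6485 g

0.6485 g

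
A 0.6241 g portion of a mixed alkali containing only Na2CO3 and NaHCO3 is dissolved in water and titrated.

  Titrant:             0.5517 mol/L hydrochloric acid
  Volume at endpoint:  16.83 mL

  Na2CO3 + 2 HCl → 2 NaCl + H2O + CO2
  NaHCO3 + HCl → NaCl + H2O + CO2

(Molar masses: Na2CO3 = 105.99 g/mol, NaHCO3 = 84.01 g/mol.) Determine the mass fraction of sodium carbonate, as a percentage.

n(HCl) = 0.01683 × 0.5517 = 9.285 × 10^-3 mol
Let x = n(Na2CO3), y = n(NaHCO3).
Titrant: 2x + 1y = 9.285 × 10^-3;  mass: 105.99x + 84.01y = 0.6241
Solving, x = 2.514 × 10^-3 mol, y = 4.257 × 10^-3 mol
mass of Na2CO3 = 2.514 × 10^-3 × 105.99 = 0.2665 g
% Na2CO3 = 0.2665 / 0.6241 × 100 = 42.69 %

42.69 %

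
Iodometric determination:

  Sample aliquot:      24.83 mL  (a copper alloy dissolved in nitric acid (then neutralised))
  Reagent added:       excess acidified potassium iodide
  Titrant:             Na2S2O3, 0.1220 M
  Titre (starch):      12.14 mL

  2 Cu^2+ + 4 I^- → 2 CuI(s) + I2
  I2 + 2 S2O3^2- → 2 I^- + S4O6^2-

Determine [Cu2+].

n(S2O3^2-) = 0.01214 × 0.1220 = 1.481 × 10^-3 mol
n(I2) = n(S2O3^2-)/2 = 7.405 × 10^-4 mol
From the 2:1 ratio, n(Cu2+) in the aliquot = 2/1 × 7.405 × 10^-4 = 1.481 × 10^-3 mol
[Cu2+] = 1.481 × 10^-3 / 0.02483 = 0.05965 mol/L

0.05965 M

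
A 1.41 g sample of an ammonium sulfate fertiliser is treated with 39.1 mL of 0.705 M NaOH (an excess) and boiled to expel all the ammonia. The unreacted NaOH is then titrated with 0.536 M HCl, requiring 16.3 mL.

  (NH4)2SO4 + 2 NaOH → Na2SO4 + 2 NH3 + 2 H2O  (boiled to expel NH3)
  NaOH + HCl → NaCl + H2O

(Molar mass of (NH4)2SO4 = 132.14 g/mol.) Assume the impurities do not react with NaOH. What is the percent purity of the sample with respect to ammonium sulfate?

n(NaOH) added = 0.0391 × 0.705 = 0.0276 mol
n(HCl) used in back-titration = 0.0163 × 0.536 = 8.74 × 10^-3 mol
n(NaOH) left over = 8.74 × 10^-3 mol (1:1 ratio)
n(NaOH) consumed by analyte = 0.0276 − 8.74 × 10^-3 = 0.0188 mol
From the 1:2 ratio, n((NH4)2SO4) = 1/2 × 0.0188 = 9.41 × 10^-3 mol
mass of (NH4)2SO4 = 9.41 × 10^-3 × 132.14 = 1.24 g
% (NH4)2SO4 = 1.24 / 1.41 × 100 = 88.2 %

88.2 %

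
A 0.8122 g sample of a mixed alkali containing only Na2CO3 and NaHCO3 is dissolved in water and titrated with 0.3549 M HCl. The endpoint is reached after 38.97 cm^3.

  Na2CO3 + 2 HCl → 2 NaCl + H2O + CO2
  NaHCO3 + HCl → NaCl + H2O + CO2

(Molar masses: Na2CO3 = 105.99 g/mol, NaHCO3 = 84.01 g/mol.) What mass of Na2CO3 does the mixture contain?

n(HCl) = 0.03897 × 0.3549 = 0.01383 mol
Let x = n(Na2CO3), y = n(NaHCO3).
Titrant: 2x + 1y = 0.01383;  mass: 105.99x + 84.01y = 0.8122
Solving, x = 5.638 × 10^-3 mol, y = 2.555 × 10^-3 mol
mass of Na2CO3 = 5.638 × 10^-3 × 105.99 = 0.5975 g

0.5975 g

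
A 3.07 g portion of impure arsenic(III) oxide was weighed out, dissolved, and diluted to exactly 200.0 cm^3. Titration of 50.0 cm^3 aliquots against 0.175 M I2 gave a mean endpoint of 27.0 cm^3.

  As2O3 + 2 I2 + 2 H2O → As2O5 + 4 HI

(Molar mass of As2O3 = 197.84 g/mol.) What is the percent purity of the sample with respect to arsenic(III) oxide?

60.9 %

n(I2) per titration = 0.0270 × 0.175 = 4.72 × 10^-3 mol
From the 1:2 ratio, n(As2O3) in each aliquot = 1/2 × 4.72 × 10^-3 = 2.36 × 10^-3 mol
n(As2O3) in the whole flask = 2.36 × 10^-3 × 200.0/50.0 = 9.45 × 10^-3 mol
mass of As2O3 = 9.45 × 10^-3 × 197.84 = 1.87 g
% As2O3 = 1.87 / 3.07 × 100 = 60.9 %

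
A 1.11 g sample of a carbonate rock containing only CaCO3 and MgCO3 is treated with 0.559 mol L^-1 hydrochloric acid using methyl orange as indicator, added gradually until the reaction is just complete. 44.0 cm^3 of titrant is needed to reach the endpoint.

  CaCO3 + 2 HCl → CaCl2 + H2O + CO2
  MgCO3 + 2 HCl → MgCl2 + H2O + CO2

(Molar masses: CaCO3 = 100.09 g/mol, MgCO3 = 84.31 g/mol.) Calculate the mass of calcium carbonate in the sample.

n(HCl) = 0.0440 × 0.559 = 0.0246 mol
Let x = n(CaCO3), y = n(MgCO3).
Titrant: 2x + 2y = 0.0246;  mass: 100.09x + 84.31y = 1.11
Solving, x = 4.64 × 10^-3 mol, y = 7.66 × 10^-3 mol
mass of CaCO3 = 4.64 × 10^-3 × 100.09 = 0.464 g

0.464 g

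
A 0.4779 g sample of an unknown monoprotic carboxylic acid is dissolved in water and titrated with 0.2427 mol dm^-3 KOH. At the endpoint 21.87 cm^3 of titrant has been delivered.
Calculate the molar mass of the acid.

n(KOH) = 0.02187 L × 0.2427 mol/L = 5.308 × 10^-3 mol
n(HA) = 5.308 × 10^-3 mol (1:1 ratio)
M = m / n = 0.4779 g / 5.308 × 10^-3 mol = 90.04 g/mol

90.04 g/mol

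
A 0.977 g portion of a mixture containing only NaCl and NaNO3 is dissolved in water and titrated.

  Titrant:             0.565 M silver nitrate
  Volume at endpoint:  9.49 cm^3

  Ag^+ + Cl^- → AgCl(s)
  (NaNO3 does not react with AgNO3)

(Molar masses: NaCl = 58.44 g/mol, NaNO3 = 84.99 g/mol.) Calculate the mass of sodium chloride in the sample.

0.313 g

n(AgNO3) = 0.00949 × 0.565 = 5.36 × 10^-3 mol
Let x = n(NaCl), y = n(NaNO3).
Titrant: 1x = 5.36 × 10^-3;  mass: 58.44x + 84.99y = 0.977
Solving, x = 5.36 × 10^-3 mol, y = 7.81 × 10^-3 mol
mass of NaCl = 5.36 × 10^-3 × 58.44 = 0.313 g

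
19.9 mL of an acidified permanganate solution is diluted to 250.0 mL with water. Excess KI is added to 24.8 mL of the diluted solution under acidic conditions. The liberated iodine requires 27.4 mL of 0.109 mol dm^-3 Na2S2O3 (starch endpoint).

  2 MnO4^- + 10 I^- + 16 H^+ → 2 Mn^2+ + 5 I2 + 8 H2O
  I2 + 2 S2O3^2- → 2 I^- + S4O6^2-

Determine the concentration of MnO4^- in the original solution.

0.303 mol/L

n(S2O3^2-) = 0.0274 × 0.109 = 2.99 × 10^-3 mol
n(I2) = n(S2O3^2-)/2 = 1.49 × 10^-3 mol
From the 2:5 ratio, n(MnO4^-) in the aliquot = 2/5 × 1.49 × 10^-3 = 5.97 × 10^-4 mol
[MnO4^-]_dilute = 5.97 × 10^-4 / 0.0248 = 0.0241 mol/L
[MnO4^-]_original = 0.0241 × 250.0/19.9 = 0.303 mol/L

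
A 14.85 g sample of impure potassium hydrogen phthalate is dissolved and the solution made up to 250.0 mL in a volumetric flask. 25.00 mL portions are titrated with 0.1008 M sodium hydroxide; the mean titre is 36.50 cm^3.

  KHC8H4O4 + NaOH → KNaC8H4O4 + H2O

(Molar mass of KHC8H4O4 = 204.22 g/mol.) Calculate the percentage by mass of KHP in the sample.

n(NaOH) per titration = 0.03650 × 0.1008 = 3.679 × 10^-3 mol
n(KHC8H4O4) in each aliquot = 3.679 × 10^-3 mol (1:1 ratio)
n(KHC8H4O4) in the whole flask = 3.679 × 10^-3 × 250.0/25.00 = 0.03679 mol
mass of KHC8H4O4 = 0.03679 × 204.22 = 7.514 g
% KHC8H4O4 = 7.514 / 14.85 × 100 = 50.60 %

50.60 %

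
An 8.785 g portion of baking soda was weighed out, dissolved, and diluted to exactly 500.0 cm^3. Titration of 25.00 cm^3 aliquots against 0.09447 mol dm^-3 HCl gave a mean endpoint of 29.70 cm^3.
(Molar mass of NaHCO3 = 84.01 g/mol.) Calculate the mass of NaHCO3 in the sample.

NaHCO3 + HCl → NaCl + H2O + CO2
n(HCl) per titration = 0.02970 × 0.09447 = 2.806 × 10^-3 mol
n(NaHCO3) in each aliquot = 2.806 × 10^-3 mol (1:1 ratio)
n(NaHCO3) in the whole flask = 2.806 × 10^-3 × 500.0/25.00 = 0.05612 mol
mass of NaHCO3 = 0.05612 × 84.01 = 4.714 g

4.714 g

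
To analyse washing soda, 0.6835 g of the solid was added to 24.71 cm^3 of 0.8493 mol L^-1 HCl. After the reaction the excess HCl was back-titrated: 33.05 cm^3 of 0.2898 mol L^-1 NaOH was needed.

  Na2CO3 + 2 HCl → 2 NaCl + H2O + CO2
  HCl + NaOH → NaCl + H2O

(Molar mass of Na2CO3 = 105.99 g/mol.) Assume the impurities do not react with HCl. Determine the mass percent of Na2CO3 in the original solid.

n(HCl) added = 0.02471 × 0.8493 = 0.02099 mol
n(NaOH) used in back-titration = 0.03305 × 0.2898 = 9.578 × 10^-3 mol
n(HCl) left over = 9.578 × 10^-3 mol (1:1 ratio)
n(HCl) consumed by analyte = 0.02099 − 9.578 × 10^-3 = 0.01141 mol
From the 1:2 ratio, n(Na2CO3) = 1/2 × 0.01141 = 5.704 × 10^-3 mol
mass of Na2CO3 = 5.704 × 10^-3 × 105.99 = 0.6046 g
% Na2CO3 = 0.6046 / 0.6835 × 100 = 88.45 %

88.45 %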